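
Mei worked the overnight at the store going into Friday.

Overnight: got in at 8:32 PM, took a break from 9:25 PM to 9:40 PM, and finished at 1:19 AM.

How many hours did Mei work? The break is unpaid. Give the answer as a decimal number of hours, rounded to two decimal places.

4.53 hours

Overnight: 8:32 PM → midnight = 3 h 28 min; midnight → 1:19 AM = 1 h 19 min; span 4 h 47 min; less 15 min break → 4 h 32 min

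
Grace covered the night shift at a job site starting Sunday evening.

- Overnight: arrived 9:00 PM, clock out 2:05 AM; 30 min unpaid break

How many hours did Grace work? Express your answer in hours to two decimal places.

4.58 hours

Overnight: 9:00 PM → midnight = 3 h 0 min; midnight → 2:05 AM = 2 h 5 min; span 5 h 5 min; less 30 min break → 4 h 35 min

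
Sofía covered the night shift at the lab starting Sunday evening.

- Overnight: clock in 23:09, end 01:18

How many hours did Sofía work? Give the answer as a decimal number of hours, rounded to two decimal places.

Overnight: 23:09 → midnight = 0 h 51 min; midnight → 01:18 = 1 h 18 min; span 2 h 9 min

2.15 hours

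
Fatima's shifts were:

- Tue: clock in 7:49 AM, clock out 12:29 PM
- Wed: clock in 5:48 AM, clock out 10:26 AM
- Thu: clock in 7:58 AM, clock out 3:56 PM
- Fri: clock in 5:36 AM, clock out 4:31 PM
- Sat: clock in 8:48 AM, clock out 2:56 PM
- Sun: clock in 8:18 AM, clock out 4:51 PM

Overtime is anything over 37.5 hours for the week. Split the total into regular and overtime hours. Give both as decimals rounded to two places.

Regular 37.50 hours, overtime 5.37 hours

Tue: 7:49 AM–12:29 PM = 4 h 40 min
Wed: 5:48 AM–10:26 AM = 4 h 38 min
Thu: 7:58 AM–3:56 PM = 7 h 58 min
Fri: 5:36 AM–4:31 PM = 10 h 55 min
Sat: 8:48 AM–2:56 PM = 6 h 8 min
Sun: 8:18 AM–4:51 PM = 8 h 33 min
Total worked: 42 h 52 min = 42.87 h.
Threshold 37.5 h → overtime 5 h 22 min, regular 37 h 30 min.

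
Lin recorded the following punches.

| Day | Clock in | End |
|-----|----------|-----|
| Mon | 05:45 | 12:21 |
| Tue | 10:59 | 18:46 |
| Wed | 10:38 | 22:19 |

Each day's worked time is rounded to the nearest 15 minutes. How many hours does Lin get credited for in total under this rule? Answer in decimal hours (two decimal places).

26.00 hours

Mon: 05:45–12:21 = 6 h 36 min → rounds to 6 h 30 min
Tue: 10:59–18:46 = 7 h 47 min → rounds to 7 h 45 min
Wed: 10:38–22:19 = 11 h 41 min → rounds to 11 h 45 min
Total credited: 26 h 0 min.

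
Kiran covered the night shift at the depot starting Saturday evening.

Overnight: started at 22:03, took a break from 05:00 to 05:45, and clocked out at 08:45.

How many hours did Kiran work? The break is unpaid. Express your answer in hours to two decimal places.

9.95 hours

Overnight: 22:03 → midnight = 1 h 57 min; midnight → 08:45 = 8 h 45 min; span 10 h 42 min; less 45 min break → 9 h 57 min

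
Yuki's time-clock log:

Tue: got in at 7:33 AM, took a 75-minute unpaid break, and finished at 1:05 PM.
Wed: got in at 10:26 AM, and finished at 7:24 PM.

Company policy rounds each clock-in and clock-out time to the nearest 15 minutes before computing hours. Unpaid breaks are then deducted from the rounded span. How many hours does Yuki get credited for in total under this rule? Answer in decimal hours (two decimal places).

13.25 hours

Tue: in 7:33 AM→7:30 AM, out 1:05 PM→1:00 PM; 5 h 30 min − 75 min = 4 h 15 min
Wed: in 10:26 AM→10:30 AM, out 7:24 PM→7:30 PM; 9 h 0 min
Total credited: 13 h 15 min.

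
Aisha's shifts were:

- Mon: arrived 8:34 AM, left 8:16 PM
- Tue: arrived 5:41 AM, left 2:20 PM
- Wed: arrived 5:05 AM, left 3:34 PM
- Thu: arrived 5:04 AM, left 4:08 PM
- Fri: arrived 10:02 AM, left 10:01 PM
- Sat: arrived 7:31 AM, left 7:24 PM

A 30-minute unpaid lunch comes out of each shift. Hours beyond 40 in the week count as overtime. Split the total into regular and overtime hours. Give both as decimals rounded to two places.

Mon: 8:34 AM–8:16 PM = 11 h 42 min; less 30 min break → 11 h 12 min
Tue: 5:41 AM–2:20 PM = 8 h 39 min; less 30 min break → 8 h 9 min
Wed: 5:05 AM–3:34 PM = 10 h 29 min; less 30 min break → 9 h 59 min
Thu: 5:04 AM–4:08 PM = 11 h 4 min; less 30 min break → 10 h 34 min
Fri: 10:02 AM–10:01 PM = 11 h 59 min; less 30 min break → 11 h 29 min
Sat: 7:31 AM–7:24 PM = 11 h 53 min; less 30 min break → 11 h 23 min
Total worked: 62 h 46 min = 62.77 h.
Threshold 40 h → overtime 22 h 46 min, regular 40 h 0 min.

Regular 40.00 hours, overtime 22.77 hours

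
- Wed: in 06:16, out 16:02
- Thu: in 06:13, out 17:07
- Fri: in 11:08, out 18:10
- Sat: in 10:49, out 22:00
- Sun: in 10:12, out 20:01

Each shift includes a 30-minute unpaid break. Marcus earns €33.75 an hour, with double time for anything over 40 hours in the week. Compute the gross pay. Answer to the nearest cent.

Wed: 06:16–16:02 = 9 h 46 min; less 30 min break → 9 h 16 min
Thu: 06:13–17:07 = 10 h 54 min; less 30 min break → 10 h 24 min
Fri: 11:08–18:10 = 7 h 2 min; less 30 min break → 6 h 32 min
Sat: 10:49–22:00 = 11 h 11 min; less 30 min break → 10 h 41 min
Sun: 10:12–20:01 = 9 h 49 min; less 30 min break → 9 h 19 min
Total worked: 46 h 12 min = 2772 min.
Regular 40 h 0 min = 2400 min at €33.75/h; overtime 6 h 12 min = 372 min at €67.50/h.
Pay = (2400 × €33.75 + 372 × €67.50) ÷ 60 = €1768.50.

€1768.50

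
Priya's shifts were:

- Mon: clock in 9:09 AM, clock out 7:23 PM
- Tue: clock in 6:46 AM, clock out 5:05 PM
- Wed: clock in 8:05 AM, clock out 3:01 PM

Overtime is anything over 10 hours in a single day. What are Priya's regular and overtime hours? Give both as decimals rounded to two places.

Mon: 9:09 AM–7:23 PM = 10 h 14 min
Tue: 6:46 AM–5:05 PM = 10 h 19 min
Wed: 8:05 AM–3:01 PM = 6 h 56 min
Mon reg 10 h 0 min / OT 0 h 14 min; Tue reg 10 h 0 min / OT 0 h 19 min; Wed reg 6 h 56 min / OT 0 h 0 min.
Totals: regular 26 h 56 min, overtime 0 h 33 min.

Regular 26.93 hours, overtime 0.55 hours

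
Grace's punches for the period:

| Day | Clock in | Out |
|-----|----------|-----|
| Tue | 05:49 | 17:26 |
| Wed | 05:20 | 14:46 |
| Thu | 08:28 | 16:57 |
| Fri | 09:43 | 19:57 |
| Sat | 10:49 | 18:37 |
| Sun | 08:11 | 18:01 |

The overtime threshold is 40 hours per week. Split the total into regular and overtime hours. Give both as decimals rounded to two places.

Tue: 05:49–17:26 = 11 h 37 min
Wed: 05:20–14:46 = 9 h 26 min
Thu: 08:28–16:57 = 8 h 29 min
Fri: 09:43–19:57 = 10 h 14 min
Sat: 10:49–18:37 = 7 h 48 min
Sun: 08:11–18:01 = 9 h 50 min
Total worked: 57 h 24 min = 57.40 h.
Threshold 40 h → overtime 17 h 24 min, regular 40 h 0 min.

Regular 40.00 hours, overtime 17.40 hours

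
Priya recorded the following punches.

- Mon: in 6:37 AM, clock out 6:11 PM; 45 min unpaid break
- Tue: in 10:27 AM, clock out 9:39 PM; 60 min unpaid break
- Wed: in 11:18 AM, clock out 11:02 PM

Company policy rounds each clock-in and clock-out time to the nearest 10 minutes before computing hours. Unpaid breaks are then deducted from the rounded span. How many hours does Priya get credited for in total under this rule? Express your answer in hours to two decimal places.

Mon: in 6:37 AM→6:40 AM, out 6:11 PM→6:10 PM; 11 h 30 min − 45 min = 10 h 45 min
Tue: in 10:27 AM→10:30 AM, out 9:39 PM→9:40 PM; 11 h 10 min − 60 min = 10 h 10 min
Wed: in 11:18 AM→11:20 AM, out 11:02 PM→11:00 PM; 11 h 40 min
Total credited: 32 h 35 min.

32.58 hours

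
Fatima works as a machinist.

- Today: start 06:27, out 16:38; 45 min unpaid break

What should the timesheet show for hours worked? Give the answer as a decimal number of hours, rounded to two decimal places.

Today: 06:27–16:38 = 10 h 11 min; less 45 min break → 9 h 26 min

9.43 hours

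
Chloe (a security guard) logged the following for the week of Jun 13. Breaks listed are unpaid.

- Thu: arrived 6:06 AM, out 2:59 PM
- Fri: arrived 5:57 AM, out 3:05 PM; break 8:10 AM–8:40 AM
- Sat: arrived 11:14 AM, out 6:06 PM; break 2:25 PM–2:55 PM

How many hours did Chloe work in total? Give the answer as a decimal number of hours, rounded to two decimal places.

23.88 hours

Thu: 6:06 AM–2:59 PM = 8 h 53 min
Fri: 5:57 AM–3:05 PM = 9 h 8 min; less 30 min break → 8 h 38 min
Sat: 11:14 AM–6:06 PM = 6 h 52 min; less 30 min break → 6 h 22 min
Total: 8 h 53 min + 8 h 38 min + 6 h 22 min = 23 h 53 min.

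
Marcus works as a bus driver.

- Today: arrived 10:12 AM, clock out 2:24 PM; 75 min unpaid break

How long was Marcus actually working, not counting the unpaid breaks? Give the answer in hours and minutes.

Today: 10:12 AM–2:24 PM = 4 h 12 min; less 75 min break → 2 h 57 min

2 h 57 min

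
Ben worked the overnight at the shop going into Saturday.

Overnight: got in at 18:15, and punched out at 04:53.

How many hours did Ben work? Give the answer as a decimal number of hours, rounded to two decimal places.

10.63 hours

Overnight: 18:15 → midnight = 5 h 45 min; midnight → 04:53 = 4 h 53 min; span 10 h 38 min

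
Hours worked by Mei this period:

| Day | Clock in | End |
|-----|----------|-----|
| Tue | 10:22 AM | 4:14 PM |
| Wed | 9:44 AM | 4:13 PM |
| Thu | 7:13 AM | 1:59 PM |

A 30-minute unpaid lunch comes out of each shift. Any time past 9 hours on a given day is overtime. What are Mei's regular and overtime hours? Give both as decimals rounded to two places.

Tue: 10:22 AM–4:14 PM = 5 h 52 min; less 30 min break → 5 h 22 min
Wed: 9:44 AM–4:13 PM = 6 h 29 min; less 30 min break → 5 h 59 min
Thu: 7:13 AM–1:59 PM = 6 h 46 min; less 30 min break → 6 h 16 min
Tue reg 5 h 22 min / OT 0 h 0 min; Wed reg 5 h 59 min / OT 0 h 0 min; Thu reg 6 h 16 min / OT 0 h 0 min.
Totals: regular 17 h 37 min, overtime 0 h 0 min.

Regular 17.62 hours, overtime 0.00 hours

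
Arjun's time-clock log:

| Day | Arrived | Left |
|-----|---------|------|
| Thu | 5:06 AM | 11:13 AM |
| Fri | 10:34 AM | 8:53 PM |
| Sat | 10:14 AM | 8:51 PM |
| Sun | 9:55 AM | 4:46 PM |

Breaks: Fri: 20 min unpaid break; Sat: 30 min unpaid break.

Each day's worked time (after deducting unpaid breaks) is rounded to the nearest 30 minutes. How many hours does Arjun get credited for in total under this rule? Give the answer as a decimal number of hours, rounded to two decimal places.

33.00 hours

Thu: 5:06 AM–11:13 AM = 6 h 7 min → rounds to 6 h 0 min
Fri: 10:34 AM–8:53 PM = 10 h 19 min − 20 min = 9 h 59 min → rounds to 10 h 0 min
Sat: 10:14 AM–8:51 PM = 10 h 37 min − 30 min = 10 h 7 min → rounds to 10 h 0 min
Sun: 9:55 AM–4:46 PM = 6 h 51 min → rounds to 7 h 0 min
Total credited: 33 h 0 min.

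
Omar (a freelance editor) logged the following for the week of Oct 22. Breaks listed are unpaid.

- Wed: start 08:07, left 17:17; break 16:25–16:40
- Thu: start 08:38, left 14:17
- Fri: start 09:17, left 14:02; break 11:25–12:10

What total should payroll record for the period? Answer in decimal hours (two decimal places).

18.57 hours

Wed: 08:07–17:17 = 9 h 10 min; less 15 min break → 8 h 55 min
Thu: 08:38–14:17 = 5 h 39 min
Fri: 09:17–14:02 = 4 h 45 min; less 45 min break → 4 h 0 min
Total: 8 h 55 min + 5 h 39 min + 4 h 0 min = 18 h 34 min.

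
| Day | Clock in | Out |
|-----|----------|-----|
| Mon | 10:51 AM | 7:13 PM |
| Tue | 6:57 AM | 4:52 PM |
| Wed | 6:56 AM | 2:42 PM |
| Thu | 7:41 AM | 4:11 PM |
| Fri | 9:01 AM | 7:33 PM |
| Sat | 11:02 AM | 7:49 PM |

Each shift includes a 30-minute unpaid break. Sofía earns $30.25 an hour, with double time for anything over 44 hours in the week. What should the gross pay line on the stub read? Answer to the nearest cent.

Mon: 10:51 AM–7:13 PM = 8 h 22 min; less 30 min break → 7 h 52 min
Tue: 6:57 AM–4:52 PM = 9 h 55 min; less 30 min break → 9 h 25 min
Wed: 6:56 AM–2:42 PM = 7 h 46 min; less 30 min break → 7 h 16 min
Thu: 7:41 AM–4:11 PM = 8 h 30 min; less 30 min break → 8 h 0 min
Fri: 9:01 AM–7:33 PM = 10 h 32 min; less 30 min break → 10 h 2 min
Sat: 11:02 AM–7:49 PM = 8 h 47 min; less 30 min break → 8 h 17 min
Total worked: 50 h 52 min = 3052 min.
Regular 44 h 0 min = 2640 min at $30.25/h; overtime 6 h 52 min = 412 min at $60.50/h.
Pay = (2640 × $30.25 + 412 × $60.50) ÷ 60 = $1746.43.

$1746.43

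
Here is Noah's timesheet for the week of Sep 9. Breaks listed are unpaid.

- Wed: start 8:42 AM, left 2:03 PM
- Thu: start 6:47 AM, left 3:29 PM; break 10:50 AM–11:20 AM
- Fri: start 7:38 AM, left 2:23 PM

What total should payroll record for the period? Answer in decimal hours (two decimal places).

20.30 hours

Wed: 8:42 AM–2:03 PM = 5 h 21 min
Thu: 6:47 AM–3:29 PM = 8 h 42 min; less 30 min break → 8 h 12 min
Fri: 7:38 AM–2:23 PM = 6 h 45 min
Total: 5 h 21 min + 8 h 12 min + 6 h 45 min = 20 h 18 min.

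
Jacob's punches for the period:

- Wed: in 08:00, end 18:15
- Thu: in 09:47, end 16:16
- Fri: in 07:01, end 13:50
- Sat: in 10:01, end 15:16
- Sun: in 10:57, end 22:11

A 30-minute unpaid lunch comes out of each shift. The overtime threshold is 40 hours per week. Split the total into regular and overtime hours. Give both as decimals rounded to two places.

Wed: 08:00–18:15 = 10 h 15 min; less 30 min break → 9 h 45 min
Thu: 09:47–16:16 = 6 h 29 min; less 30 min break → 5 h 59 min
Fri: 07:01–13:50 = 6 h 49 min; less 30 min break → 6 h 19 min
Sat: 10:01–15:16 = 5 h 15 min; less 30 min break → 4 h 45 min
Sun: 10:57–22:11 = 11 h 14 min; less 30 min break → 10 h 44 min
Total worked: 37 h 32 min = 37.53 h.
Threshold 40 h → overtime 0 h 0 min, regular 37 h 32 min.

Regular 37.53 hours, overtime 0.00 hours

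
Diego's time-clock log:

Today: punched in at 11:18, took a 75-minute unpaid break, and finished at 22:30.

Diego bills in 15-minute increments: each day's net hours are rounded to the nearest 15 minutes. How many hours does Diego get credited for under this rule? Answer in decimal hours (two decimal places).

Today: 11:18–22:30 = 11 h 12 min − 75 min = 9 h 57 min → rounds to 10 h 0 min

10.00 hours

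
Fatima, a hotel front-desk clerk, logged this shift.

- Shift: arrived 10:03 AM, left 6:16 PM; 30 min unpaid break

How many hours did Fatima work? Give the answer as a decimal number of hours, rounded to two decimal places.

Shift: 10:03 AM–6:16 PM = 8 h 13 min; less 30 min break → 7 h 43 min

7.72 hours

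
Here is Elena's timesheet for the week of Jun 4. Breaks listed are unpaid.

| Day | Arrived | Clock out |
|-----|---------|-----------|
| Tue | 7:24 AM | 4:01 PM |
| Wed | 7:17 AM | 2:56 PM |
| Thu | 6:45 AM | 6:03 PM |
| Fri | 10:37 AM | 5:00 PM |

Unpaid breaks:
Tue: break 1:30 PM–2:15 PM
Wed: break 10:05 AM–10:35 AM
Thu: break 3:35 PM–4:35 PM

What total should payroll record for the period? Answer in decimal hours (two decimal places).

Tue: 7:24 AM–4:01 PM = 8 h 37 min; less 45 min break → 7 h 52 min
Wed: 7:17 AM–2:56 PM = 7 h 39 min; less 30 min break → 7 h 9 min
Thu: 6:45 AM–6:03 PM = 11 h 18 min; less 60 min break → 10 h 18 min
Fri: 10:37 AM–5:00 PM = 6 h 23 min
Total: 7 h 52 min + 7 h 9 min + 10 h 18 min + 6 h 23 min = 31 h 42 min.

31.70 hours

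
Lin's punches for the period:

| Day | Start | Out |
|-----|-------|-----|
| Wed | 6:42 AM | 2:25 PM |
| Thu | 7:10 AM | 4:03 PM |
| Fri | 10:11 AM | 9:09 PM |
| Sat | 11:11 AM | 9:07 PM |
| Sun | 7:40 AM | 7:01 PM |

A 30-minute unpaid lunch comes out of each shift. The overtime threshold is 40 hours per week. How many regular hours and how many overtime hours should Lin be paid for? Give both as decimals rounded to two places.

Regular 40.00 hours, overtime 6.35 hours

Wed: 6:42 AM–2:25 PM = 7 h 43 min; less 30 min break → 7 h 13 min
Thu: 7:10 AM–4:03 PM = 8 h 53 min; less 30 min break → 8 h 23 min
Fri: 10:11 AM–9:09 PM = 10 h 58 min; less 30 min break → 10 h 28 min
Sat: 11:11 AM–9:07 PM = 9 h 56 min; less 30 min break → 9 h 26 min
Sun: 7:40 AM–7:01 PM = 11 h 21 min; less 30 min break → 10 h 51 min
Total worked: 46 h 21 min = 46.35 h.
Threshold 40 h → overtime 6 h 21 min, regular 40 h 0 min.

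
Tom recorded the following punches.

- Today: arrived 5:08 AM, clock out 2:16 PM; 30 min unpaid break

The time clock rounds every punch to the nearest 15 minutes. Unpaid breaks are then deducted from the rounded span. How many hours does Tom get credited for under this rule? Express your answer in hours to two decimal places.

Today: in 5:08 AM→5:15 AM, out 2:16 PM→2:15 PM; 9 h 0 min − 30 min = 8 h 30 min

8.50 hours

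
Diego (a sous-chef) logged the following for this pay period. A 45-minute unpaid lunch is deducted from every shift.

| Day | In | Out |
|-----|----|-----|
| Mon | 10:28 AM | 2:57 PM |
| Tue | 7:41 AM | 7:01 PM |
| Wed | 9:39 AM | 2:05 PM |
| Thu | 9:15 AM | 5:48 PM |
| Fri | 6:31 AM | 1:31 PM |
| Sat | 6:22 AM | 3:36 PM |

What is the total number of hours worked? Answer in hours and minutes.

Mon: 10:28 AM–2:57 PM = 4 h 29 min; less 45 min break → 3 h 44 min
Tue: 7:41 AM–7:01 PM = 11 h 20 min; less 45 min break → 10 h 35 min
Wed: 9:39 AM–2:05 PM = 4 h 26 min; less 45 min break → 3 h 41 min
Thu: 9:15 AM–5:48 PM = 8 h 33 min; less 45 min break → 7 h 48 min
Fri: 6:31 AM–1:31 PM = 7 h 0 min; less 45 min break → 6 h 15 min
Sat: 6:22 AM–3:36 PM = 9 h 14 min; less 45 min break → 8 h 29 min
Total: 3 h 44 min + 10 h 35 min + 3 h 41 min + 7 h 48 min + 6 h 15 min + 8 h 29 min = 40 h 32 min.

40 h 32 min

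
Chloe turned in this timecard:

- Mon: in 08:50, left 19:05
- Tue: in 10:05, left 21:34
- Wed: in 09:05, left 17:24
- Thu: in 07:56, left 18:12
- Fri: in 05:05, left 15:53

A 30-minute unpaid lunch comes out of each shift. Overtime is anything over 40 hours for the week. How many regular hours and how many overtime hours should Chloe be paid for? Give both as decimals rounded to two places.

Mon: 08:50–19:05 = 10 h 15 min; less 30 min break → 9 h 45 min
Tue: 10:05–21:34 = 11 h 29 min; less 30 min break → 10 h 59 min
Wed: 09:05–17:24 = 8 h 19 min; less 30 min break → 7 h 49 min
Thu: 07:56–18:12 = 10 h 16 min; less 30 min break → 9 h 46 min
Fri: 05:05–15:53 = 10 h 48 min; less 30 min break → 10 h 18 min
Total worked: 48 h 37 min = 48.62 h.
Threshold 40 h → overtime 8 h 37 min, regular 40 h 0 min.

Regular 40.00 hours, overtime 8.62 hours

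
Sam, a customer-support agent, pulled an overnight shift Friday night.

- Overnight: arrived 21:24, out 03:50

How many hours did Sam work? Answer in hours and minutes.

Overnight: 21:24 → midnight = 2 h 36 min; midnight → 03:50 = 3 h 50 min; span 6 h 26 min

6 h 26 min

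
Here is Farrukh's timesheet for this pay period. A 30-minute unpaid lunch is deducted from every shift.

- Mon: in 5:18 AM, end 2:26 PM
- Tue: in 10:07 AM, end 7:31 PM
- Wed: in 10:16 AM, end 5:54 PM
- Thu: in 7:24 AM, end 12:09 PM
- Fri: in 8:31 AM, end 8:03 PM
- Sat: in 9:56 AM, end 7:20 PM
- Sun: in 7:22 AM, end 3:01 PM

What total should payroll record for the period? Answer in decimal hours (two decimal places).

Mon: 5:18 AM–2:26 PM = 9 h 8 min; less 30 min break → 8 h 38 min
Tue: 10:07 AM–7:31 PM = 9 h 24 min; less 30 min break → 8 h 54 min
Wed: 10:16 AM–5:54 PM = 7 h 38 min; less 30 min break → 7 h 8 min
Thu: 7:24 AM–12:09 PM = 4 h 45 min; less 30 min break → 4 h 15 min
Fri: 8:31 AM–8:03 PM = 11 h 32 min; less 30 min break → 11 h 2 min
Sat: 9:56 AM–7:20 PM = 9 h 24 min; less 30 min break → 8 h 54 min
Sun: 7:22 AM–3:01 PM = 7 h 39 min; less 30 min break → 7 h 9 min
Total: 8 h 38 min + 8 h 54 min + 7 h 8 min + 4 h 15 min + 11 h 2 min + 8 h 54 min + 7 h 9 min = 56 h 0 min.

56.00 hours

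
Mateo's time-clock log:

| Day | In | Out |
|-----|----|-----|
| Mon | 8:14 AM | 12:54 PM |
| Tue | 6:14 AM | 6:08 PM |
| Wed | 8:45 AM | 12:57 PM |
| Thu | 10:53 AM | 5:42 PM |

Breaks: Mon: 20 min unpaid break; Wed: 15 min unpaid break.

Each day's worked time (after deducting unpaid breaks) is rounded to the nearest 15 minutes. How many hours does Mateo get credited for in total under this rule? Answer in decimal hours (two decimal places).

Mon: 8:14 AM–12:54 PM = 4 h 40 min − 20 min = 4 h 20 min → rounds to 4 h 15 min
Tue: 6:14 AM–6:08 PM = 11 h 54 min → rounds to 12 h 0 min
Wed: 8:45 AM–12:57 PM = 4 h 12 min − 15 min = 3 h 57 min → rounds to 4 h 0 min
Thu: 10:53 AM–5:42 PM = 6 h 49 min → rounds to 6 h 45 min
Total credited: 27 h 0 min.

27.00 hours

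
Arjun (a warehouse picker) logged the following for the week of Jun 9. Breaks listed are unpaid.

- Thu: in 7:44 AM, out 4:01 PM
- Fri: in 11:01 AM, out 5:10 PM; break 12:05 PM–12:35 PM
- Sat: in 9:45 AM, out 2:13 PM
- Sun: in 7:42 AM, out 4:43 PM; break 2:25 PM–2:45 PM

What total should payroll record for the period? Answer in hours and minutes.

Thu: 7:44 AM–4:01 PM = 8 h 17 min
Fri: 11:01 AM–5:10 PM = 6 h 9 min; less 30 min break → 5 h 39 min
Sat: 9:45 AM–2:13 PM = 4 h 28 min
Sun: 7:42 AM–4:43 PM = 9 h 1 min; less 20 min break → 8 h 41 min
Total: 8 h 17 min + 5 h 39 min + 4 h 28 min + 8 h 41 min = 27 h 5 min.

27 h 5 min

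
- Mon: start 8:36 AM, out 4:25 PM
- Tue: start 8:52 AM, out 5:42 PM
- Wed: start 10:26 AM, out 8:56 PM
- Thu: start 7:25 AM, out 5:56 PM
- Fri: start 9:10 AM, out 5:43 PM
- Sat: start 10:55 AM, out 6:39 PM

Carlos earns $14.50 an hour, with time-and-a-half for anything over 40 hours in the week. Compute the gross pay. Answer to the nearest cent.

Mon: 8:36 AM–4:25 PM = 7 h 49 min
Tue: 8:52 AM–5:42 PM = 8 h 50 min
Wed: 10:26 AM–8:56 PM = 10 h 30 min
Thu: 7:25 AM–5:56 PM = 10 h 31 min
Fri: 9:10 AM–5:43 PM = 8 h 33 min
Sat: 10:55 AM–6:39 PM = 7 h 44 min
Total worked: 53 h 57 min = 3237 min.
Regular 40 h 0 min = 2400 min at $14.50/h; overtime 13 h 57 min = 837 min at $21.75/h.
Pay = (2400 × $14.50 + 837 × $21.75) ÷ 60 = $883.41.

$883.41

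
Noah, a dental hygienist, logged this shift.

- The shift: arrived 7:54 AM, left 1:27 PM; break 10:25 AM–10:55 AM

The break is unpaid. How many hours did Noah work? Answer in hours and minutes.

5 h 3 min

The shift: 7:54 AM–1:27 PM = 5 h 33 min; less 30 min break → 5 h 3 min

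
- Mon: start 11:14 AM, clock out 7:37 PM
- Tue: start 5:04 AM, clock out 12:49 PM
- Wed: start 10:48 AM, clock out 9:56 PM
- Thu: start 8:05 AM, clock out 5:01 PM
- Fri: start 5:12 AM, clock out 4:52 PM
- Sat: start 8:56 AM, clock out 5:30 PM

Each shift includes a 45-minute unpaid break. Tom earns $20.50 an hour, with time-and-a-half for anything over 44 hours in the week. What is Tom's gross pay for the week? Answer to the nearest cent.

$1145.95

Mon: 11:14 AM–7:37 PM = 8 h 23 min; less 45 min break → 7 h 38 min
Tue: 5:04 AM–12:49 PM = 7 h 45 min; less 45 min break → 7 h 0 min
Wed: 10:48 AM–9:56 PM = 11 h 8 min; less 45 min break → 10 h 23 min
Thu: 8:05 AM–5:01 PM = 8 h 56 min; less 45 min break → 8 h 11 min
Fri: 5:12 AM–4:52 PM = 11 h 40 min; less 45 min break → 10 h 55 min
Sat: 8:56 AM–5:30 PM = 8 h 34 min; less 45 min break → 7 h 49 min
Total worked: 51 h 56 min = 3116 min.
Regular 44 h 0 min = 2640 min at $20.50/h; overtime 7 h 56 min = 476 min at $30.75/h.
Pay = (2640 × $20.50 + 476 × $30.75) ÷ 60 = $1145.95.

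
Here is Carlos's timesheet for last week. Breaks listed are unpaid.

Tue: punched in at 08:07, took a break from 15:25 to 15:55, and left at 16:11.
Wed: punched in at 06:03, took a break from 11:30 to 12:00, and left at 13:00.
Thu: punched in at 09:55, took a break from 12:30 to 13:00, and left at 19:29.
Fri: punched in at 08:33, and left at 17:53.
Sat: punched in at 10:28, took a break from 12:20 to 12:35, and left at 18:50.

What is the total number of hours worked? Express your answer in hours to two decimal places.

Tue: 08:07–16:11 = 8 h 4 min; less 30 min break → 7 h 34 min
Wed: 06:03–13:00 = 6 h 57 min; less 30 min break → 6 h 27 min
Thu: 09:55–19:29 = 9 h 34 min; less 30 min break → 9 h 4 min
Fri: 08:33–17:53 = 9 h 20 min
Sat: 10:28–18:50 = 8 h 22 min; less 15 min break → 8 h 7 min
Total: 7 h 34 min + 6 h 27 min + 9 h 4 min + 9 h 20 min + 8 h 7 min = 40 h 32 min.

40.53 hours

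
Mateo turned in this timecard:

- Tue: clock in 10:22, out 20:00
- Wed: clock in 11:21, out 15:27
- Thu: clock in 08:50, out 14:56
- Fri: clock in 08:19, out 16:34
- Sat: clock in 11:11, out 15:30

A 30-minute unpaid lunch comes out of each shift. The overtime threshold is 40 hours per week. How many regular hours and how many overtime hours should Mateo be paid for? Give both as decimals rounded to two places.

Tue: 10:22–20:00 = 9 h 38 min; less 30 min break → 9 h 8 min
Wed: 11:21–15:27 = 4 h 6 min; less 30 min break → 3 h 36 min
Thu: 08:50–14:56 = 6 h 6 min; less 30 min break → 5 h 36 min
Fri: 08:19–16:34 = 8 h 15 min; less 30 min break → 7 h 45 min
Sat: 11:11–15:30 = 4 h 19 min; less 30 min break → 3 h 49 min
Total worked: 29 h 54 min = 29.90 h.
Threshold 40 h → overtime 0 h 0 min, regular 29 h 54 min.

Regular 29.90 hours, overtime 0.00 hours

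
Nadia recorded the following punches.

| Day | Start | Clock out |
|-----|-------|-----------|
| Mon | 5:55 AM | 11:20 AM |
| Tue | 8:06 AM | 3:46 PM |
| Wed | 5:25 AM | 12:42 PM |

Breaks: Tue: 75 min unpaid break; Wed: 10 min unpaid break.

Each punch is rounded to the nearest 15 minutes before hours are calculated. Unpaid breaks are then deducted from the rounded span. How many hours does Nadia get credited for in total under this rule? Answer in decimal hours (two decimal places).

18.83 hours

Mon: in 5:55 AM→6:00 AM, out 11:20 AM→11:15 AM; 5 h 15 min
Tue: in 8:06 AM→8:00 AM, out 3:46 PM→3:45 PM; 7 h 45 min − 75 min = 6 h 30 min
Wed: in 5:25 AM→5:30 AM, out 12:42 PM→12:45 PM; 7 h 15 min − 10 min = 7 h 5 min
Total credited: 18 h 50 min.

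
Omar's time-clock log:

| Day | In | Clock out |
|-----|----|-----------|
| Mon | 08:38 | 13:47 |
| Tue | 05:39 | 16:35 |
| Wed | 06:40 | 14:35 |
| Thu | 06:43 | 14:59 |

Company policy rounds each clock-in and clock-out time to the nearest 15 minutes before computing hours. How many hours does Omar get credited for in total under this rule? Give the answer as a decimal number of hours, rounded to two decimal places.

Mon: in 08:38→08:45, out 13:47→13:45; 5 h 0 min
Tue: in 05:39→05:45, out 16:35→16:30; 10 h 45 min
Wed: in 06:40→06:45, out 14:35→14:30; 7 h 45 min
Thu: in 06:43→06:45, out 14:59→15:00; 8 h 15 min
Total credited: 31 h 45 min.

31.75 hours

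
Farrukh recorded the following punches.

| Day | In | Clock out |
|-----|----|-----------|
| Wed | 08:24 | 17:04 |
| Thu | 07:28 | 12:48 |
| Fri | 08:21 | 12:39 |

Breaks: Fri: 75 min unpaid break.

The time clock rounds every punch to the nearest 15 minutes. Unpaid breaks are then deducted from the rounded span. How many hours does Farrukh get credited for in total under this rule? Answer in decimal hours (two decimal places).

Wed: in 08:24→08:30, out 17:04→17:00; 8 h 30 min
Thu: in 07:28→07:30, out 12:48→12:45; 5 h 15 min
Fri: in 08:21→08:15, out 12:39→12:45; 4 h 30 min − 75 min = 3 h 15 min
Total credited: 17 h 0 min.

17.00 hours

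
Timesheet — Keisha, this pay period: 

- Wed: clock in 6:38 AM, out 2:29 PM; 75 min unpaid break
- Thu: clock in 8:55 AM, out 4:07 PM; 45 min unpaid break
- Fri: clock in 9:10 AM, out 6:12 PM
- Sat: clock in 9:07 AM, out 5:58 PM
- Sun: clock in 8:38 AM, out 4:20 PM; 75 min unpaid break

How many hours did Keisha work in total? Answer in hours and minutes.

37 h 23 min

Wed: 6:38 AM–2:29 PM = 7 h 51 min; less 75 min break → 6 h 36 min
Thu: 8:55 AM–4:07 PM = 7 h 12 min; less 45 min break → 6 h 27 min
Fri: 9:10 AM–6:12 PM = 9 h 2 min
Sat: 9:07 AM–5:58 PM = 8 h 51 min
Sun: 8:38 AM–4:20 PM = 7 h 42 min; less 75 min break → 6 h 27 min
Total: 6 h 36 min + 6 h 27 min + 9 h 2 min + 8 h 51 min + 6 h 27 min = 37 h 23 min.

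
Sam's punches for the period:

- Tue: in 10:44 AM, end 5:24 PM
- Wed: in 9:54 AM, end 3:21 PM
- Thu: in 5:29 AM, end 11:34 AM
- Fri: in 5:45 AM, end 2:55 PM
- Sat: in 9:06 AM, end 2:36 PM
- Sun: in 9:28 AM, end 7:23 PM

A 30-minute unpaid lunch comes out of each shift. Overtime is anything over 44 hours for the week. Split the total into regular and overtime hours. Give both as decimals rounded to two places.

Regular 39.78 hours, overtime 0.00 hours

Tue: 10:44 AM–5:24 PM = 6 h 40 min; less 30 min break → 6 h 10 min
Wed: 9:54 AM–3:21 PM = 5 h 27 min; less 30 min break → 4 h 57 min
Thu: 5:29 AM–11:34 AM = 6 h 5 min; less 30 min break → 5 h 35 min
Fri: 5:45 AM–2:55 PM = 9 h 10 min; less 30 min break → 8 h 40 min
Sat: 9:06 AM–2:36 PM = 5 h 30 min; less 30 min break → 5 h 0 min
Sun: 9:28 AM–7:23 PM = 9 h 55 min; less 30 min break → 9 h 25 min
Total worked: 39 h 47 min = 39.78 h.
Threshold 44 h → overtime 0 h 0 min, regular 39 h 47 min.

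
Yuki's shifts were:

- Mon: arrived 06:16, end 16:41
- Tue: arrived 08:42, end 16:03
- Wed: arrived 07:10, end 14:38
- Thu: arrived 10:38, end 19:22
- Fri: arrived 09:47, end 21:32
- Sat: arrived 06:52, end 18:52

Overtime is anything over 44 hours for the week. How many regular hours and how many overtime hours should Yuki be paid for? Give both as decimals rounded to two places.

Regular 44.00 hours, overtime 13.72 hours

Mon: 06:16–16:41 = 10 h 25 min
Tue: 08:42–16:03 = 7 h 21 min
Wed: 07:10–14:38 = 7 h 28 min
Thu: 10:38–19:22 = 8 h 44 min
Fri: 09:47–21:32 = 11 h 45 min
Sat: 06:52–18:52 = 12 h 0 min
Total worked: 57 h 43 min = 57.72 h.
Threshold 44 h → overtime 13 h 43 min, regular 44 h 0 min.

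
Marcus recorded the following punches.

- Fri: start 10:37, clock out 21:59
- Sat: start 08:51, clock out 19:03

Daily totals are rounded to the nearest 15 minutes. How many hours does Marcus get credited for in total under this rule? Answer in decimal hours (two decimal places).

21.50 hours

Fri: 10:37–21:59 = 11 h 22 min → rounds to 11 h 15 min
Sat: 08:51–19:03 = 10 h 12 min → rounds to 10 h 15 min
Total credited: 21 h 30 min.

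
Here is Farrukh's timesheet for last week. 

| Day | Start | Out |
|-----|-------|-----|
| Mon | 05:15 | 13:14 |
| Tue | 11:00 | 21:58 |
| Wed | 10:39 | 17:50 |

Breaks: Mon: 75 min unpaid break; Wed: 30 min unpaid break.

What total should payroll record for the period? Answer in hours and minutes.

24 h 23 min

Mon: 05:15–13:14 = 7 h 59 min; less 75 min break → 6 h 44 min
Tue: 11:00–21:58 = 10 h 58 min
Wed: 10:39–17:50 = 7 h 11 min; less 30 min break → 6 h 41 min
Total: 6 h 44 min + 10 h 58 min + 6 h 41 min = 24 h 23 min.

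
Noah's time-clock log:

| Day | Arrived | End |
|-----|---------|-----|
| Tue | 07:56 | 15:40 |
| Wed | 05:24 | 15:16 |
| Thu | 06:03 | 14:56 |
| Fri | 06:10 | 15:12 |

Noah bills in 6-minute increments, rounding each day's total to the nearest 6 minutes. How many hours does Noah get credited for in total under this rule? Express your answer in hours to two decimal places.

Tue: 07:56–15:40 = 7 h 44 min → rounds to 7 h 42 min
Wed: 05:24–15:16 = 9 h 52 min → rounds to 9 h 54 min
Thu: 06:03–14:56 = 8 h 53 min → rounds to 8 h 54 min
Fri: 06:10–15:12 = 9 h 2 min → rounds to 9 h 0 min
Total credited: 35 h 30 min.

35.50 hours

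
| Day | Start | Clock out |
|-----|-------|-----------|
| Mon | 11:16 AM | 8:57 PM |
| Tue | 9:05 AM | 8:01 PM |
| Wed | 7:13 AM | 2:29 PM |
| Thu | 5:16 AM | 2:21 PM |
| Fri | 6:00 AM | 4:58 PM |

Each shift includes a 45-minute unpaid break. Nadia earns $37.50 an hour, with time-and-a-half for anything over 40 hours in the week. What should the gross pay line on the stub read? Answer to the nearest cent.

$1735.31

Mon: 11:16 AM–8:57 PM = 9 h 41 min; less 45 min break → 8 h 56 min
Tue: 9:05 AM–8:01 PM = 10 h 56 min; less 45 min break → 10 h 11 min
Wed: 7:13 AM–2:29 PM = 7 h 16 min; less 45 min break → 6 h 31 min
Thu: 5:16 AM–2:21 PM = 9 h 5 min; less 45 min break → 8 h 20 min
Fri: 6:00 AM–4:58 PM = 10 h 58 min; less 45 min break → 10 h 13 min
Total worked: 44 h 11 min = 2651 min.
Regular 40 h 0 min = 2400 min at $37.50/h; overtime 4 h 11 min = 251 min at $56.25/h.
Pay = (2400 × $37.50 + 251 × $56.25) ÷ 60 = $1735.31.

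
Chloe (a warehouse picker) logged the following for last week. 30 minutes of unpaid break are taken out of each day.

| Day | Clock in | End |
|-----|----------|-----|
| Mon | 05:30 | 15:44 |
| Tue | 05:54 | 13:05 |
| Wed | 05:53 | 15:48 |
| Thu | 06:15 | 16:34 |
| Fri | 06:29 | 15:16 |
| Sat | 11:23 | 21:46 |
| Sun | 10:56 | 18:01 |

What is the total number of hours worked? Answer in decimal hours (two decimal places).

60.40 hours

Mon: 05:30–15:44 = 10 h 14 min; less 30 min break → 9 h 44 min
Tue: 05:54–13:05 = 7 h 11 min; less 30 min break → 6 h 41 min
Wed: 05:53–15:48 = 9 h 55 min; less 30 min break → 9 h 25 min
Thu: 06:15–16:34 = 10 h 19 min; less 30 min break → 9 h 49 min
Fri: 06:29–15:16 = 8 h 47 min; less 30 min break → 8 h 17 min
Sat: 11:23–21:46 = 10 h 23 min; less 30 min break → 9 h 53 min
Sun: 10:56–18:01 = 7 h 5 min; less 30 min break → 6 h 35 min
Total: 9 h 44 min + 6 h 41 min + 9 h 25 min + 9 h 49 min + 8 h 17 min + 9 h 53 min + 6 h 35 min = 60 h 24 min.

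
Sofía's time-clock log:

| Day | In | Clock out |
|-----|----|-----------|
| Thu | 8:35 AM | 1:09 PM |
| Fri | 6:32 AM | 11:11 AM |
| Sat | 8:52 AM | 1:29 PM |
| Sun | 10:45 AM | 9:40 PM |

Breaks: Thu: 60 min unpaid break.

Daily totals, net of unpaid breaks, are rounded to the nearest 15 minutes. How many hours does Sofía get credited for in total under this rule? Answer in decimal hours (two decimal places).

Thu: 8:35 AM–1:09 PM = 4 h 34 min − 60 min = 3 h 34 min → rounds to 3 h 30 min
Fri: 6:32 AM–11:11 AM = 4 h 39 min → rounds to 4 h 45 min
Sat: 8:52 AM–1:29 PM = 4 h 37 min → rounds to 4 h 30 min
Sun: 10:45 AM–9:40 PM = 10 h 55 min → rounds to 11 h 0 min
Total credited: 23 h 45 min.

23.75 hours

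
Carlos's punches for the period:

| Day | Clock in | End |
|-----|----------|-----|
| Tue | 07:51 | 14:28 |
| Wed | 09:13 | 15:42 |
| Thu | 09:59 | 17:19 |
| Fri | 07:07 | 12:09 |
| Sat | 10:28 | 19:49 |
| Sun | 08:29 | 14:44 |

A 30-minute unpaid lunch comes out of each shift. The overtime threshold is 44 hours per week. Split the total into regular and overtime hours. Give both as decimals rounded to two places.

Tue: 07:51–14:28 = 6 h 37 min; less 30 min break → 6 h 7 min
Wed: 09:13–15:42 = 6 h 29 min; less 30 min break → 5 h 59 min
Thu: 09:59–17:19 = 7 h 20 min; less 30 min break → 6 h 50 min
Fri: 07:07–12:09 = 5 h 2 min; less 30 min break → 4 h 32 min
Sat: 10:28–19:49 = 9 h 21 min; less 30 min break → 8 h 51 min
Sun: 08:29–14:44 = 6 h 15 min; less 30 min break → 5 h 45 min
Total worked: 38 h 4 min = 38.07 h.
Threshold 44 h → overtime 0 h 0 min, regular 38 h 4 min.

Regular 38.07 hours, overtime 0.00 hours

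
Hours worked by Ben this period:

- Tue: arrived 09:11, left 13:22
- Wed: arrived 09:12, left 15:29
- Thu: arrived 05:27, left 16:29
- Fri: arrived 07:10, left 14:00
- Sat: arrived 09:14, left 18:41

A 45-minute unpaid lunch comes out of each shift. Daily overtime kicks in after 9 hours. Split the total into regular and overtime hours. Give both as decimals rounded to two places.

Regular 32.75 hours, overtime 1.28 hours

Tue: 09:11–13:22 = 4 h 11 min; less 45 min break → 3 h 26 min
Wed: 09:12–15:29 = 6 h 17 min; less 45 min break → 5 h 32 min
Thu: 05:27–16:29 = 11 h 2 min; less 45 min break → 10 h 17 min
Fri: 07:10–14:00 = 6 h 50 min; less 45 min break → 6 h 5 min
Sat: 09:14–18:41 = 9 h 27 min; less 45 min break → 8 h 42 min
Tue reg 3 h 26 min / OT 0 h 0 min; Wed reg 5 h 32 min / OT 0 h 0 min; Thu reg 9 h 0 min / OT 1 h 17 min; Fri reg 6 h 5 min / OT 0 h 0 min; Sat reg 8 h 42 min / OT 0 h 0 min.
Totals: regular 32 h 45 min, overtime 1 h 17 min.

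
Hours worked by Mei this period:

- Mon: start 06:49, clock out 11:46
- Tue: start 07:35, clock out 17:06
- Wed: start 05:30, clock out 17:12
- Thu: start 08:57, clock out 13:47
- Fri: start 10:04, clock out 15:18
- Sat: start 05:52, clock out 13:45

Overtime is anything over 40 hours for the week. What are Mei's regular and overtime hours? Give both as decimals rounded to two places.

Regular 40.00 hours, overtime 4.12 hours

Mon: 06:49–11:46 = 4 h 57 min
Tue: 07:35–17:06 = 9 h 31 min
Wed: 05:30–17:12 = 11 h 42 min
Thu: 08:57–13:47 = 4 h 50 min
Fri: 10:04–15:18 = 5 h 14 min
Sat: 05:52–13:45 = 7 h 53 min
Total worked: 44 h 7 min = 44.12 h.
Threshold 40 h → overtime 4 h 7 min, regular 40 h 0 min.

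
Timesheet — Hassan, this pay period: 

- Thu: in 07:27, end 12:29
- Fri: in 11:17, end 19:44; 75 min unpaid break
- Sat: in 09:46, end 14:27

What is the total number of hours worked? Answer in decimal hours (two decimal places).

Thu: 07:27–12:29 = 5 h 2 min
Fri: 11:17–19:44 = 8 h 27 min; less 75 min break → 7 h 12 min
Sat: 09:46–14:27 = 4 h 41 min
Total: 5 h 2 min + 7 h 12 min + 4 h 41 min = 16 h 55 min.

16.92 hours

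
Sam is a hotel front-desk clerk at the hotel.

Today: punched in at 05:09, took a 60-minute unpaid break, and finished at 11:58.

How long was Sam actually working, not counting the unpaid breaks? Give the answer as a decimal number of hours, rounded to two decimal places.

5.82 hours

Today: 05:09–11:58 = 6 h 49 min; less 60 min break → 5 h 49 min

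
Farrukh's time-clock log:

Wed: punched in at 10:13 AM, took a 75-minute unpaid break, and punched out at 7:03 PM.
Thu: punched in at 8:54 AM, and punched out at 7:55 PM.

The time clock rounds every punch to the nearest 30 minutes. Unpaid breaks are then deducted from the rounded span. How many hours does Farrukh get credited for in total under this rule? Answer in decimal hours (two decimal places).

Wed: in 10:13 AM→10:00 AM, out 7:03 PM→7:00 PM; 9 h 0 min − 75 min = 7 h 45 min
Thu: in 8:54 AM→9:00 AM, out 7:55 PM→8:00 PM; 11 h 0 min
Total credited: 18 h 45 min.

18.75 hours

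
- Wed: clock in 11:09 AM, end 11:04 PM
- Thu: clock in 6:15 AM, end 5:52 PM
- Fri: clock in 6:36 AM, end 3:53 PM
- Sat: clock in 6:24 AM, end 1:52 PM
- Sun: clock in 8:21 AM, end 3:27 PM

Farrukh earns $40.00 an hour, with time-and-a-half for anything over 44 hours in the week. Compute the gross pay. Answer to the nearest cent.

$1963.00

Wed: 11:09 AM–11:04 PM = 11 h 55 min
Thu: 6:15 AM–5:52 PM = 11 h 37 min
Fri: 6:36 AM–3:53 PM = 9 h 17 min
Sat: 6:24 AM–1:52 PM = 7 h 28 min
Sun: 8:21 AM–3:27 PM = 7 h 6 min
Total worked: 47 h 23 min = 2843 min.
Regular 44 h 0 min = 2640 min at $40.00/h; overtime 3 h 23 min = 203 min at $60.00/h.
Pay = (2640 × $40.00 + 203 × $60.00) ÷ 60 = $1963.00.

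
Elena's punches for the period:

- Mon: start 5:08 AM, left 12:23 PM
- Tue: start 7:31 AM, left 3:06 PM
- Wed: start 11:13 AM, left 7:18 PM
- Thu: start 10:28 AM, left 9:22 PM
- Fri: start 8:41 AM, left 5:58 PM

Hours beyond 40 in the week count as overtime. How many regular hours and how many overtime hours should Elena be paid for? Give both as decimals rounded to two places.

Mon: 5:08 AM–12:23 PM = 7 h 15 min
Tue: 7:31 AM–3:06 PM = 7 h 35 min
Wed: 11:13 AM–7:18 PM = 8 h 5 min
Thu: 10:28 AM–9:22 PM = 10 h 54 min
Fri: 8:41 AM–5:58 PM = 9 h 17 min
Total worked: 43 h 6 min = 43.10 h.
Threshold 40 h → overtime 3 h 6 min, regular 40 h 0 min.

Regular 40.00 hours, overtime 3.10 hours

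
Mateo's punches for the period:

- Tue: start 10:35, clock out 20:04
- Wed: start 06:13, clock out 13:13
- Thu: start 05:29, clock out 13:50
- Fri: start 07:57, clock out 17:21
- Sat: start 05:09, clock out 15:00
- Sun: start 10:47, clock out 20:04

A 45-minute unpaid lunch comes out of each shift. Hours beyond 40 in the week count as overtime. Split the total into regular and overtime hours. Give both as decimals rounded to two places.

Regular 40.00 hours, overtime 8.87 hours

Tue: 10:35–20:04 = 9 h 29 min; less 45 min break → 8 h 44 min
Wed: 06:13–13:13 = 7 h 0 min; less 45 min break → 6 h 15 min
Thu: 05:29–13:50 = 8 h 21 min; less 45 min break → 7 h 36 min
Fri: 07:57–17:21 = 9 h 24 min; less 45 min break → 8 h 39 min
Sat: 05:09–15:00 = 9 h 51 min; less 45 min break → 9 h 6 min
Sun: 10:47–20:04 = 9 h 17 min; less 45 min break → 8 h 32 min
Total worked: 48 h 52 min = 48.87 h.
Threshold 40 h → overtime 8 h 52 min, regular 40 h 0 min.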